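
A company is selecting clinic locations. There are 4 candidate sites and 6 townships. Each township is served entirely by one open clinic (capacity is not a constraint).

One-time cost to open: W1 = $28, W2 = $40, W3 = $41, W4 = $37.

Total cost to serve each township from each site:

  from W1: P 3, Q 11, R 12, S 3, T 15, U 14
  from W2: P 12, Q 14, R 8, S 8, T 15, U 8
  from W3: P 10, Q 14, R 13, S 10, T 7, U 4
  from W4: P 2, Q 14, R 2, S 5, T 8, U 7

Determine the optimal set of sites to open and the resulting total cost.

For any fixed open set, each township goes to its cheapest open site; total = fixed + service.
{W4}: P→W4 2, Q→W4 14, R→W4 2, S→W4 5, T→W4 8, U→W4 7. Service 38; fixed 37; total 75.
{W1}: P→W1 3, Q→W1 11, R→W1 12, S→W1 3, T→W1 15, U→W1 14. Service 58; fixed 28; total 86.
{W1, W4}: P→W4 2, Q→W1 11, R→W4 2, S→W1 3, T→W4 8, U→W4 7. Service 33; fixed 65; total 98.
{W1, W2, W3, W4}: P→W4 2, Q→W1 11, R→W4 2, S→W1 3, T→W3 7, U→W3 4. Service 29; fixed 146; total 175.
No other subset beats 75.

Open W4 only; minimum total cost 75.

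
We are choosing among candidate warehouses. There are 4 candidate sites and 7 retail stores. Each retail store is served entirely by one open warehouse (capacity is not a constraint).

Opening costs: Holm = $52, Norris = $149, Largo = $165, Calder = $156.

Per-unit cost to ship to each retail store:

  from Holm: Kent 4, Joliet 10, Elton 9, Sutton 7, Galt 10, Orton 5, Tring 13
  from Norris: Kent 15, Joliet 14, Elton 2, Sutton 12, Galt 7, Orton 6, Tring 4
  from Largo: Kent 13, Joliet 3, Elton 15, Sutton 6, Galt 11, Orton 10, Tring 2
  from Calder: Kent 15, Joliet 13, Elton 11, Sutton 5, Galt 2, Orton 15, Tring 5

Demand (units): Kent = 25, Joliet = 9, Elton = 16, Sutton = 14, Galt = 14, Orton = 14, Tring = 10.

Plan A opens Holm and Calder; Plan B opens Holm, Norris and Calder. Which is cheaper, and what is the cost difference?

Plan A is cheaper by 27.

Plan A: {Holm, Calder}: Kent→Holm 4·25=100, Joliet→Holm 10·9=90, Elton→Holm 9·16=144, Sutton→Calder 5·14=70, Galt→Calder 2·14=28, Orton→Holm 5·14=70, Tring→Calder 5·10=50. Service 552; fixed 208; total 760.
Plan B: {Holm, Norris, Calder}: Kent→Holm 4·25=100, Joliet→Holm 10·9=90, Elton→Norris 2·16=32, Sutton→Calder 5·14=70, Galt→Calder 2·14=28, Orton→Holm 5·14=70, Tring→Norris 4·10=40. Service 430; fixed 357; total 787.
Difference: |760 − 787| = 27.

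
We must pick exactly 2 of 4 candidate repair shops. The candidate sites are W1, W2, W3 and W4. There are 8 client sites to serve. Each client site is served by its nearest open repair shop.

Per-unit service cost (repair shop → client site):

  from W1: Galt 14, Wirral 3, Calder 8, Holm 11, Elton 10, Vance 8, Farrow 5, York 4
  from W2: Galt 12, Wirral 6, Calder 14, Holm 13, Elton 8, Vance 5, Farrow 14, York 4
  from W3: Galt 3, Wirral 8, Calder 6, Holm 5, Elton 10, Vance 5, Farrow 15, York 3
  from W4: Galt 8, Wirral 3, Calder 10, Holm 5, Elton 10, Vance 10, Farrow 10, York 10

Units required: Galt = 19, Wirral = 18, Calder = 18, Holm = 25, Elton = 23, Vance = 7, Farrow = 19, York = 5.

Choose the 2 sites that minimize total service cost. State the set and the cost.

Choose W1 and W3; total service cost 719.

With exactly 2 open, each client site uses its cheapest among the chosen.
{W1, W3}: Galt→W3 3·19=57, Wirral→W1 3·18=54, Calder→W3 6·18=108, Holm→W3 5·25=125, Elton→W1 10·23=230, Vance→W3 5·7=35, Farrow→W1 5·19=95, York→W3 3·5=15. Service cost 719.
{W3, W4}: service cost 814
{W1, W4}: service cost 876
Among all 6 size-2 choices, {W1, W3} is lowest.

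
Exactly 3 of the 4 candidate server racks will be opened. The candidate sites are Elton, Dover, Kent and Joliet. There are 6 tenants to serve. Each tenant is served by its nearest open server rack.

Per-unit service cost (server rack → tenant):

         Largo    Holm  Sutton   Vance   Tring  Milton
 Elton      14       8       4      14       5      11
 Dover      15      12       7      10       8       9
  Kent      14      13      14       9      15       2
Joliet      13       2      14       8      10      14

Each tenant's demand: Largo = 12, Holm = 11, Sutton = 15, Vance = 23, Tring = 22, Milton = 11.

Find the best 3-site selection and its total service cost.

Choose Elton, Kent and Joliet; total service cost 554.

With exactly 3 open, each tenant uses its cheapest among the chosen.
{Elton, Kent, Joliet}: Largo→Joliet 13·12=156, Holm→Joliet 2·11=22, Sutton→Elton 4·15=60, Vance→Joliet 8·23=184, Tring→Elton 5·22=110, Milton→Kent 2·11=22. Service cost 554.
{Elton, Dover, Joliet}: service cost 631
{Elton, Dover, Kent}: service cost 655
Among all 4 size-3 choices, {Elton, Kent, Joliet} is lowest.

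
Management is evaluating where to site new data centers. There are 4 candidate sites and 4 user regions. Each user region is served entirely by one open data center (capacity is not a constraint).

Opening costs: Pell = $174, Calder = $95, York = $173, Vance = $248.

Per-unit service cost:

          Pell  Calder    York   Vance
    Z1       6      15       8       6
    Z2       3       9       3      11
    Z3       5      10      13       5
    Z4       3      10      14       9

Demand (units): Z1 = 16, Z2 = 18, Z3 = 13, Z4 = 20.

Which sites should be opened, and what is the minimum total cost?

For any fixed open set, each user region goes to its cheapest open site; total = fixed + service.
{Pell}: Z1→Pell 6·16=96, Z2→Pell 3·18=54, Z3→Pell 5·13=65, Z4→Pell 3·20=60. Service 275; fixed 174; total 449.
{Pell, Calder}: service 275 + fixed 269 = 544
{Pell, York}: service 275 + fixed 347 = 622
{Pell, Calder, York, Vance}: service 275 + fixed 690 = 965
No other subset beats 449.

Open Pell only; minimum total cost 449.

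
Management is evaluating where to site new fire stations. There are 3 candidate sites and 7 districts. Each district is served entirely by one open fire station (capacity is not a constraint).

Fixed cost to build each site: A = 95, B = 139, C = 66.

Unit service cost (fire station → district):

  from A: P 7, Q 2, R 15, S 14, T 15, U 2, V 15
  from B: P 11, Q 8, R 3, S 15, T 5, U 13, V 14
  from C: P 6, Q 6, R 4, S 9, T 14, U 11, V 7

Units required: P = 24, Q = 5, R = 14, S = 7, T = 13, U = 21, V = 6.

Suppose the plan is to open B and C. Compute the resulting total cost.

Each district is assigned to its cheapest site among the open ones.
{B, C}: P→C 6·24=144, Q→C 6·5=30, R→B 3·14=42, S→C 9·7=63, T→B 5·13=65, U→C 11·21=231, V→C 7·6=42. Service 617; fixed 205; total 822.

Total cost: 822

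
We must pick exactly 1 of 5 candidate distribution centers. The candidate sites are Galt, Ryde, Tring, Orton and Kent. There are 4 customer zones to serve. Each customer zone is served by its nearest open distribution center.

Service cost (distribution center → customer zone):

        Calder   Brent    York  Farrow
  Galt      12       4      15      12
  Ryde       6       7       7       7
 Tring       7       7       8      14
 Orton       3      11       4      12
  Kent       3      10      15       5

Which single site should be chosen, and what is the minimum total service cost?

With exactly 1 open, each customer zone uses its cheapest among the chosen.
{Ryde}: Calder→Ryde 6, Brent→Ryde 7, York→Ryde 7, Farrow→Ryde 7. Service cost 27.
{Orton}: service cost 30
{Kent}: service cost 33
Among all 5 size-1 choices, {Ryde} is lowest.

Choose Ryde only; total service cost 27.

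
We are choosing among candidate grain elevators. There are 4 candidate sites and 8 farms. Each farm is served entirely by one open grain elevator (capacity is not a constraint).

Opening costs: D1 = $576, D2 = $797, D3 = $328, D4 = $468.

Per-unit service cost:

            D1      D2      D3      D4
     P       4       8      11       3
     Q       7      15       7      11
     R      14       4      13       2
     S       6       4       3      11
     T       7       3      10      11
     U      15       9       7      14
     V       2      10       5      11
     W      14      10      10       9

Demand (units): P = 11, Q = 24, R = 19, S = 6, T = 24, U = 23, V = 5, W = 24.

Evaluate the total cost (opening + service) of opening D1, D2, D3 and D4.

Total cost: 2885

Each farm is assigned to its cheapest site among the open ones.
{D1, D2, D3, D4}: P→D4 3·11=33, Q→D1 7·24=168, R→D4 2·19=38, S→D3 3·6=18, T→D2 3·24=72, U→D3 7·23=161, V→D1 2·5=10, W→D4 9·24=216. Service 716; fixed 2169; total 2885.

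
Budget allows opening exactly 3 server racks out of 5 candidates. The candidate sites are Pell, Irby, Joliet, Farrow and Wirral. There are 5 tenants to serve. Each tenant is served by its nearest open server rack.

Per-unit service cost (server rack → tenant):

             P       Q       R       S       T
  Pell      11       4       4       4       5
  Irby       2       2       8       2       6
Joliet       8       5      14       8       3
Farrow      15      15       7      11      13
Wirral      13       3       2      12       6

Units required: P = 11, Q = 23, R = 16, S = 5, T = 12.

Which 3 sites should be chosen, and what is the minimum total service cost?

With exactly 3 open, each tenant uses its cheapest among the chosen.
{Irby, Joliet, Wirral}: P→Irby 2·11=22, Q→Irby 2·23=46, R→Wirral 2·16=32, S→Irby 2·5=10, T→Joliet 3·12=36. Service cost 146.
{Pell, Irby, Wirral}: service cost 170
{Pell, Irby, Joliet}: service cost 178
Among all 10 size-3 choices, {Irby, Joliet, Wirral} is lowest.

Choose Irby, Joliet and Wirral; total service cost 146.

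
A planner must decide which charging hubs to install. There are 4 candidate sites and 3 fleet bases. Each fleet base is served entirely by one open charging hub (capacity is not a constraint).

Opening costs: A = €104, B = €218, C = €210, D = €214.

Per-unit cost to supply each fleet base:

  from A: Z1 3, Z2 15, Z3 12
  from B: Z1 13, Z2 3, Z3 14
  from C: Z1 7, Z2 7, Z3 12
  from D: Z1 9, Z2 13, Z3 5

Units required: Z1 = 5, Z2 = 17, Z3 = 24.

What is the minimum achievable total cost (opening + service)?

For any fixed open set, each fleet base goes to its cheapest open site; total = fixed + service.
{D}: Z1→D 9·5=45, Z2→D 13·17=221, Z3→D 5·24=120. Service 386; fixed 214; total 600.
{B, D}: Z1→D 9·5=45, Z2→B 3·17=51, Z3→D 5·24=120. Service 216; fixed 432; total 648.
{C}: service 442 + fixed 210 = 652
{A, B, C, D}: service 186 + fixed 746 = 932
No other subset beats 600.

Minimum total cost: 600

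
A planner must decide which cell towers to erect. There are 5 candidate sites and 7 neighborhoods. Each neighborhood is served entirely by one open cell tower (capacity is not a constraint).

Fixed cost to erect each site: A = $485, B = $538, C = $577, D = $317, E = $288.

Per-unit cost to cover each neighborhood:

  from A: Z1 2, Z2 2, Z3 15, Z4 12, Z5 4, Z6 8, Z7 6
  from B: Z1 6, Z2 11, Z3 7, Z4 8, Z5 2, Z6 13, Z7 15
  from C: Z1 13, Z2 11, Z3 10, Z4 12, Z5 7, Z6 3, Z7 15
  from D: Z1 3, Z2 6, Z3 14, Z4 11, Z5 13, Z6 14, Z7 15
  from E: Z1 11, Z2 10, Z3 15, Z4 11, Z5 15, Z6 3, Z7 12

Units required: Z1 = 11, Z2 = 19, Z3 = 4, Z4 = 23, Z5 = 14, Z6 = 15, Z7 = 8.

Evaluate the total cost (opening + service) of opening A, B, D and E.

Each neighborhood is assigned to its cheapest site among the open ones.
{A, B, D, E}: Z1→A 2·11=22, Z2→A 2·19=38, Z3→B 7·4=28, Z4→B 8·23=184, Z5→B 2·14=28, Z6→E 3·15=45, Z7→A 6·8=48. Service 393; fixed 1628; total 2021.

Total cost: 2021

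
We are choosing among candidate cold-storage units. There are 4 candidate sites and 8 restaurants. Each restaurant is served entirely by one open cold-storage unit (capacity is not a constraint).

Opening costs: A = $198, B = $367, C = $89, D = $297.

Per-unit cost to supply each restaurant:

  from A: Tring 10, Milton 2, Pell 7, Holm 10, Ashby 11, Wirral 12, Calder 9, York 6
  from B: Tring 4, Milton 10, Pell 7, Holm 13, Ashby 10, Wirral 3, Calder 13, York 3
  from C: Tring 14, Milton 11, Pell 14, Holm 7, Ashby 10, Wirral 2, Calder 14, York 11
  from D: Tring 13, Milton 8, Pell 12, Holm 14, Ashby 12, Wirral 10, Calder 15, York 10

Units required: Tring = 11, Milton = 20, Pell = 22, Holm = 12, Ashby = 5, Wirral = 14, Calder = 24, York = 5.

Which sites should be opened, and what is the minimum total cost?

Open A and C; minimum total cost 999.

For any fixed open set, each restaurant goes to its cheapest open site; total = fixed + service.
{A, C}: Tring→A 10·11=110, Milton→A 2·20=40, Pell→A 7·22=154, Holm→C 7·12=84, Ashby→C 10·5=50, Wirral→C 2·14=28, Calder→A 9·24=216, York→A 6·5=30. Service 712; fixed 287; total 999.
{A}: service 893 + fixed 198 = 1091
{A, B}: service 681 + fixed 565 = 1246
{A, B, C, D}: Tring→B 4·11=44, Milton→A 2·20=40, Pell→A 7·22=154, Holm→C 7·12=84, Ashby→B 10·5=50, Wirral→C 2·14=28, Calder→A 9·24=216, York→B 3·5=15. Service 631; fixed 951; total 1582.
No other subset beats 999.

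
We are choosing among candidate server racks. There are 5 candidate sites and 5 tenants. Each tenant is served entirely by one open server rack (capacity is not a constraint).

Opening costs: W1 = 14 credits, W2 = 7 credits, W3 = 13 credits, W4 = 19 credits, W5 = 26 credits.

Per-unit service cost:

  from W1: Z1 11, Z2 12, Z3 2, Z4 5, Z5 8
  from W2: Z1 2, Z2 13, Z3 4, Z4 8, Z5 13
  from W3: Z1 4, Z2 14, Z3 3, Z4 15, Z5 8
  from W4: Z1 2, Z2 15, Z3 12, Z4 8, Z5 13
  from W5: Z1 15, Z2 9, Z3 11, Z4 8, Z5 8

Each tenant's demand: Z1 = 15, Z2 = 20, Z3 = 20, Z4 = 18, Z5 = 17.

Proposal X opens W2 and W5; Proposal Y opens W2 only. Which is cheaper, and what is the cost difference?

Proposal X: {W2, W5}: Z1→W2 2·15=30, Z2→W5 9·20=180, Z3→W2 4·20=80, Z4→W2 8·18=144, Z5→W5 8·17=136. Service 570; fixed 33; total 603.
Proposal Y: {W2}: Z1→W2 2·15=30, Z2→W2 13·20=260, Z3→W2 4·20=80, Z4→W2 8·18=144, Z5→W2 13·17=221. Service 735; fixed 7; total 742.
Difference: |603 − 742| = 139.

Proposal X is cheaper by 139.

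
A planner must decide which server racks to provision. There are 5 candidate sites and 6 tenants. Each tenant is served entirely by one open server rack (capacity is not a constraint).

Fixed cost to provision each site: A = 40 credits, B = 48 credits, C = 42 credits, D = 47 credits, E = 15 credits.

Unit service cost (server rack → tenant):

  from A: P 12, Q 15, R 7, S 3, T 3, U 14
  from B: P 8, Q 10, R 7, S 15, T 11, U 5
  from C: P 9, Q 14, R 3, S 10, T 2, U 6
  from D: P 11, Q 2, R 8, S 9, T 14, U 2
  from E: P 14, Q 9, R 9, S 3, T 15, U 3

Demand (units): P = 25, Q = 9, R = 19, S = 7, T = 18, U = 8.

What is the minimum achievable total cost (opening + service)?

Minimum total cost: 477

For any fixed open set, each tenant goes to its cheapest open site; total = fixed + service.
{C, D, E}: P→C 9·25=225, Q→D 2·9=18, R→C 3·19=57, S→E 3·7=21, T→C 2·18=36, U→D 2·8=16. Service 373; fixed 104; total 477.
{B, C, D, E}: service 348 + fixed 152 = 500
{C, E}: service 444 + fixed 57 = 501
{A, B, C, D, E}: service 348 + fixed 192 = 540
No other subset beats 477.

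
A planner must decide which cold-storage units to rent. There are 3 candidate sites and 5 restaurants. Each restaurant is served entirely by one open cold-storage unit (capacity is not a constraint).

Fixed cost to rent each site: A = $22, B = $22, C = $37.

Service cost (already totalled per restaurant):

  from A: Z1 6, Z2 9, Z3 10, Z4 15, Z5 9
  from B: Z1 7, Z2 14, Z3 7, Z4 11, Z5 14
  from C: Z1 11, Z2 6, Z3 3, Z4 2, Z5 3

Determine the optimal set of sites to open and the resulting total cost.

For any fixed open set, each restaurant goes to its cheapest open site; total = fixed + service.
{C}: Z1→C 11, Z2→C 6, Z3→C 3, Z4→C 2, Z5→C 3. Service 25; fixed 37; total 62.
{A}: service 49 + fixed 22 = 71
{B}: service 53 + fixed 22 = 75
{A, B, C}: Z1→A 6, Z2→C 6, Z3→C 3, Z4→C 2, Z5→C 3. Service 20; fixed 81; total 101.
No other subset beats 62.

Open C only; minimum total cost 62.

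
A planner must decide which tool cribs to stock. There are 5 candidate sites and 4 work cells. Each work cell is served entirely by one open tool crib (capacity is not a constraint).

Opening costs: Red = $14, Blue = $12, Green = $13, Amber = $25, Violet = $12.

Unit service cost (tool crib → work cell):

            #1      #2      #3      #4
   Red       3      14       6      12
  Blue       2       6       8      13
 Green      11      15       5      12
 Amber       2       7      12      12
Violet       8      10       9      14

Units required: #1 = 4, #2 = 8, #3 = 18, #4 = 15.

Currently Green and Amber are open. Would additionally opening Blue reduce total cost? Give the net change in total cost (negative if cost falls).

No — net change +4 (cost rises by 4).

Current service cost with {Green, Amber}: 334.
Adding Blue: each work cell re-picks its cheapest; new service cost 326, saving 8.
Extra fixed cost: 12. Net change = 12 − 8 = 4.
(Totals: 372 → 376.)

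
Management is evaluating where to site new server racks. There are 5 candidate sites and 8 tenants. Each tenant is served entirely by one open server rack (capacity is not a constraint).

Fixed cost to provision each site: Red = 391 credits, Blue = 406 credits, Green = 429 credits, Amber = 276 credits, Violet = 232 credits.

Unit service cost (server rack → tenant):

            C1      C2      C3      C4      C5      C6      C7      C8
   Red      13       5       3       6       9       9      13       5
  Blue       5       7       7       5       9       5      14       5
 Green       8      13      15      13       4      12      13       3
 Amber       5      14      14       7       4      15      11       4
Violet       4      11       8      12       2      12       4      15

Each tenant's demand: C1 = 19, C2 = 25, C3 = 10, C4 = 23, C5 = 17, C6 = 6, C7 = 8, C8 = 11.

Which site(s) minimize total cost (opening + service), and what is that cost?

Open Red and Violet; minimum total cost 1167.

For any fixed open set, each tenant goes to its cheapest open site; total = fixed + service.
{Red, Violet}: C1→Violet 4·19=76, C2→Red 5·25=125, C3→Red 3·10=30, C4→Red 6·23=138, C5→Violet 2·17=34, C6→Red 9·6=54, C7→Violet 4·8=32, C8→Red 5·11=55. Service 544; fixed 623; total 1167.
{Blue}: C1→Blue 5·19=95, C2→Blue 7·25=175, C3→Blue 7·10=70, C4→Blue 5·23=115, C5→Blue 9·17=153, C6→Blue 5·6=30, C7→Blue 14·8=112, C8→Blue 5·11=55. Service 805; fixed 406; total 1211.
{Blue, Violet}: service 587 + fixed 638 = 1225
{Red, Blue, Green, Amber, Violet}: service 475 + fixed 1734 = 2209
No other subset beats 1167.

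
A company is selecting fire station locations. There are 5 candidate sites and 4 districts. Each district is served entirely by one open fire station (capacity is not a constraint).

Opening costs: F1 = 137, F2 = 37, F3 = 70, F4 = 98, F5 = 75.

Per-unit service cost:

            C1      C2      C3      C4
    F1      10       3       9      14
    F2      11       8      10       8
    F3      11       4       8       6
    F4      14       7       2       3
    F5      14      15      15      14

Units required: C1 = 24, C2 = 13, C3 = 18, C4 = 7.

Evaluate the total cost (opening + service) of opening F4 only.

Total cost: 582

Each district is assigned to its cheapest site among the open ones.
{F4}: C1→F4 14·24=336, C2→F4 7·13=91, C3→F4 2·18=36, C4→F4 3·7=21. Service 484; fixed 98; total 582.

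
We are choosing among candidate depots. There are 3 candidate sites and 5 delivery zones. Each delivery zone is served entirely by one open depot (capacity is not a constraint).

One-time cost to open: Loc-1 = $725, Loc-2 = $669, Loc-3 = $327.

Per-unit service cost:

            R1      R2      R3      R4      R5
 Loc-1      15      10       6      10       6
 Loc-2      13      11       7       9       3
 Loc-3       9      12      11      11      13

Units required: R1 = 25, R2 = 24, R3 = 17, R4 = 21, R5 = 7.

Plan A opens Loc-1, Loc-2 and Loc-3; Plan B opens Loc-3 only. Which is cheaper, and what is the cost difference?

Plan A: {Loc-1, Loc-2, Loc-3}: R1→Loc-3 9·25=225, R2→Loc-1 10·24=240, R3→Loc-1 6·17=102, R4→Loc-2 9·21=189, R5→Loc-2 3·7=21. Service 777; fixed 1721; total 2498.
Plan B: {Loc-3}: R1→Loc-3 9·25=225, R2→Loc-3 12·24=288, R3→Loc-3 11·17=187, R4→Loc-3 11·21=231, R5→Loc-3 13·7=91. Service 1022; fixed 327; total 1349.
Difference: |2498 − 1349| = 1149.

Plan B is cheaper by 1149.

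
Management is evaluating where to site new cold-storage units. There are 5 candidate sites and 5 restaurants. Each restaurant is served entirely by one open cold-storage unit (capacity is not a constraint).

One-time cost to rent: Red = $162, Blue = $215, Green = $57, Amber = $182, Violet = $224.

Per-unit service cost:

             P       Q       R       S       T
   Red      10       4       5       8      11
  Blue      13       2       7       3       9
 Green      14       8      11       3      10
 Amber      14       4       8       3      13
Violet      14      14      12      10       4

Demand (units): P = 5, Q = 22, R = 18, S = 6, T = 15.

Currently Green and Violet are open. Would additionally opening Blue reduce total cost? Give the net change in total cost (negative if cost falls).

No — net change +6 (cost rises by 6).

Current service cost with {Green, Violet}: 522.
Adding Blue: each restaurant re-picks its cheapest; new service cost 313, saving 209.
Extra fixed cost: 215. Net change = 215 − 209 = 6.
(Totals: 803 → 809.)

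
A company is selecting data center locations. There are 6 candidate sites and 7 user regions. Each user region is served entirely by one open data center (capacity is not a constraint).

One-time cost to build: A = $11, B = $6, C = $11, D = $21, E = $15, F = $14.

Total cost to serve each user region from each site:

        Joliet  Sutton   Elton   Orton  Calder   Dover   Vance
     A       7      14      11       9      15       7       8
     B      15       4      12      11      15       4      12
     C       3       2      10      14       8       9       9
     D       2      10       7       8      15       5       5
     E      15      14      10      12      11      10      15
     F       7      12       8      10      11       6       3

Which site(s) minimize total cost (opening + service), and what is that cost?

For any fixed open set, each user region goes to its cheapest open site; total = fixed + service.
{B, C}: Joliet→C 3, Sutton→C 2, Elton→C 10, Orton→B 11, Calder→C 8, Dover→B 4, Vance→C 9. Service 47; fixed 17; total 64.
{C, F}: Joliet→C 3, Sutton→C 2, Elton→F 8, Orton→F 10, Calder→C 8, Dover→F 6, Vance→F 3. Service 40; fixed 25; total 65.
{C}: service 55 + fixed 11 = 66
{A, B, C, D, E, F}: Joliet→D 2, Sutton→C 2, Elton→D 7, Orton→D 8, Calder→C 8, Dover→B 4, Vance→F 3. Service 34; fixed 78; total 112.
No other subset beats 64.

Open B and C; minimum total cost 64.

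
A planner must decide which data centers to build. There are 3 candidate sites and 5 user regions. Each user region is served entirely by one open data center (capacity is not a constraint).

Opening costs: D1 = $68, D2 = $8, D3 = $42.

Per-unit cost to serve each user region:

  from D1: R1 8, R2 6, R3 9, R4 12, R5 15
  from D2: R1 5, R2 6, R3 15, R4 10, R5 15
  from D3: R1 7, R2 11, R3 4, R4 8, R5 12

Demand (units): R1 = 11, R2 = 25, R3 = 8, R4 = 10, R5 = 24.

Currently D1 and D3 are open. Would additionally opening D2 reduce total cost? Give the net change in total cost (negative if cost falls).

Current service cost with {D1, D3}: 627.
Adding D2: each user region re-picks its cheapest; new service cost 605, saving 22.
Extra fixed cost: 8. Net change = 8 − 22 = -14.
(Totals: 737 → 723.)

Yes — net change −14 (cost falls by 14).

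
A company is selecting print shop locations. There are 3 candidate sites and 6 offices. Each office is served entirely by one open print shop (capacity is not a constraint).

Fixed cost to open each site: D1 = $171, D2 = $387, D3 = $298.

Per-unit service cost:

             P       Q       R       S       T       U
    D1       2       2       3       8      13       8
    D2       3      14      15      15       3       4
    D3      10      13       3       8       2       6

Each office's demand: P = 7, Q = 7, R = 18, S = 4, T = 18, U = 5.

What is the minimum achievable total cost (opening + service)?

For any fixed open set, each office goes to its cheapest open site; total = fixed + service.
{D1}: P→D1 2·7=14, Q→D1 2·7=14, R→D1 3·18=54, S→D1 8·4=32, T→D1 13·18=234, U→D1 8·5=40. Service 388; fixed 171; total 559.
{D3}: service 313 + fixed 298 = 611
{D1, D3}: service 180 + fixed 469 = 649
{D1, D2, D3}: P→D1 2·7=14, Q→D1 2·7=14, R→D1 3·18=54, S→D1 8·4=32, T→D3 2·18=36, U→D2 4·5=20. Service 170; fixed 856; total 1026.
(All 7 nonempty subsets were checked; D1 only is lowest.)

Minimum total cost: 559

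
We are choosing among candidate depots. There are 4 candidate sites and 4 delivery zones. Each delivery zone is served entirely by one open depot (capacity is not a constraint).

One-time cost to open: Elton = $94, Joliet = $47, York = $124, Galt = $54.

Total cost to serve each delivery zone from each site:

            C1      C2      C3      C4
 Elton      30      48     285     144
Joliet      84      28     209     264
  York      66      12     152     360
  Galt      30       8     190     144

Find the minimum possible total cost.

Minimum total cost: 426

For any fixed open set, each delivery zone goes to its cheapest open site; total = fixed + service.
{Galt}: C1→Galt 30, C2→Galt 8, C3→Galt 190, C4→Galt 144. Service 372; fixed 54; total 426.
{Joliet, Galt}: C1→Galt 30, C2→Galt 8, C3→Galt 190, C4→Galt 144. Service 372; fixed 101; total 473.
{York, Galt}: service 334 + fixed 178 = 512
{Elton, Joliet, York, Galt}: C1→Elton 30, C2→Galt 8, C3→York 152, C4→Elton 144. Service 334; fixed 319; total 653.
No other subset beats 426.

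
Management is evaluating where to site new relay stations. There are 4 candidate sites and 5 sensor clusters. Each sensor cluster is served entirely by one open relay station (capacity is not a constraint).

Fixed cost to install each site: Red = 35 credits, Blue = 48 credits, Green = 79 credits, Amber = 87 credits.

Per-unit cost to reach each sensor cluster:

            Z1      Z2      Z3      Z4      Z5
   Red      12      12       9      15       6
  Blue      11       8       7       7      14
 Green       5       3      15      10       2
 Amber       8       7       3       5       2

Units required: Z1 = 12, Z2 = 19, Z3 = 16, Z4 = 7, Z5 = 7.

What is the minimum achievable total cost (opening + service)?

For any fixed open set, each sensor cluster goes to its cheapest open site; total = fixed + service.
{Green, Amber}: Z1→Green 5·12=60, Z2→Green 3·19=57, Z3→Amber 3·16=48, Z4→Amber 5·7=35, Z5→Green 2·7=14. Service 214; fixed 166; total 380.
{Amber}: Z1→Amber 8·12=96, Z2→Amber 7·19=133, Z3→Amber 3·16=48, Z4→Amber 5·7=35, Z5→Amber 2·7=14. Service 326; fixed 87; total 413.
{Red, Green, Amber}: service 214 + fixed 201 = 415
{Red, Blue, Green, Amber}: Z1→Green 5·12=60, Z2→Green 3·19=57, Z3→Amber 3·16=48, Z4→Amber 5·7=35, Z5→Green 2·7=14. Service 214; fixed 249; total 463.
No other subset beats 380.

Minimum total cost: 380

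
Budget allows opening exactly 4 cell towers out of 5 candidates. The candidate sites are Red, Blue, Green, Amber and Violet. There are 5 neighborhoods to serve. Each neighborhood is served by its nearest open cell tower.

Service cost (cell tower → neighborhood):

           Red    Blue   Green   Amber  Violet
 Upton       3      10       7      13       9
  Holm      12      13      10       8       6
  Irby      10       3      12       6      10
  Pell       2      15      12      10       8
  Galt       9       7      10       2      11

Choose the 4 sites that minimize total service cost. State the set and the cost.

Choose Red, Blue, Amber and Violet; total service cost 16.

With exactly 4 open, each neighborhood uses its cheapest among the chosen.
{Red, Blue, Amber, Violet}: Upton→Red 3, Holm→Violet 6, Irby→Blue 3, Pell→Red 2, Galt→Amber 2. Service cost 16.
{Red, Blue, Green, Amber}: service cost 18
{Red, Green, Amber, Violet}: service cost 19
Among all 5 size-4 choices, {Red, Blue, Amber, Violet} is lowest.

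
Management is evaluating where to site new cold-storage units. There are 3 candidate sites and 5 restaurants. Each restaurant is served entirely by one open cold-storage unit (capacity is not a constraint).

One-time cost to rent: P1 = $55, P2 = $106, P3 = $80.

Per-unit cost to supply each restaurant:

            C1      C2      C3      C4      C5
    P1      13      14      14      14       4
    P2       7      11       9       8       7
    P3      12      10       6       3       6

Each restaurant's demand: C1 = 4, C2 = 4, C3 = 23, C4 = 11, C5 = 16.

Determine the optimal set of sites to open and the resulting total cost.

For any fixed open set, each restaurant goes to its cheapest open site; total = fixed + service.
{P3}: C1→P3 12·4=48, C2→P3 10·4=40, C3→P3 6·23=138, C4→P3 3·11=33, C5→P3 6·16=96. Service 355; fixed 80; total 435.
{P1, P3}: C1→P3 12·4=48, C2→P3 10·4=40, C3→P3 6·23=138, C4→P3 3·11=33, C5→P1 4·16=64. Service 323; fixed 135; total 458.
{P2, P3}: service 335 + fixed 186 = 521
{P1, P2, P3}: service 303 + fixed 241 = 544
No other subset beats 435.

Open P3 only; minimum total cost 435.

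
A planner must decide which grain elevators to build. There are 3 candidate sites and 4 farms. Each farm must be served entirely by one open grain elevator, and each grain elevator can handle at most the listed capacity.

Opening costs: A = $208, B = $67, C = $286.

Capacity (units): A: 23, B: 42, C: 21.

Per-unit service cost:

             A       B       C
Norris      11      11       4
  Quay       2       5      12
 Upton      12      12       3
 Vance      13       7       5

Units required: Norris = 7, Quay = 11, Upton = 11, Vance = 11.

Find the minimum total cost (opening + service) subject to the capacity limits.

Minimum total cost: 408

Open {B}: Norris→B 11·7=77, Quay→B 5·11=55, Upton→B 12·11=132, Vance→B 7·11=77.
Loads: B carries 40/42. Service 341; fixed 67; total 408.
Next best feasible plan costs 546.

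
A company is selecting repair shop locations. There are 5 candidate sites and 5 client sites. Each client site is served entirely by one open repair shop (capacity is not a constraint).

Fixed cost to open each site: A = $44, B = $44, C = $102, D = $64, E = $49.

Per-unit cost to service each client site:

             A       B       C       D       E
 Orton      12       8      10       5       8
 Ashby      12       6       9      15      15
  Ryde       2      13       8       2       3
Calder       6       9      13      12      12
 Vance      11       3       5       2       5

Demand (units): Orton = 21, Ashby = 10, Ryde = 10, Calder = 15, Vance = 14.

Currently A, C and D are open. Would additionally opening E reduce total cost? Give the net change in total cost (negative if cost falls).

Current service cost with {A, C, D}: 333.
Adding E: each client site re-picks its cheapest; new service cost 333, saving 0.
Extra fixed cost: 49. Net change = 49 − 0 = 49.
(Totals: 543 → 592.)

No — net change +49 (cost rises by 49).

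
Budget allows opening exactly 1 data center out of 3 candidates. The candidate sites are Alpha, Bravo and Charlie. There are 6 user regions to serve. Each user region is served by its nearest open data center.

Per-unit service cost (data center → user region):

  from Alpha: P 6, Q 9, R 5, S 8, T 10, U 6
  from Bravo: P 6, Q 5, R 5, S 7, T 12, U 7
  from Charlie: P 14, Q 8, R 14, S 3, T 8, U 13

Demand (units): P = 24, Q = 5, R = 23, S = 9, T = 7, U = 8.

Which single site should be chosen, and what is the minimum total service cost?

With exactly 1 open, each user region uses its cheapest among the chosen.
{Bravo}: P→Bravo 6·24=144, Q→Bravo 5·5=25, R→Bravo 5·23=115, S→Bravo 7·9=63, T→Bravo 12·7=84, U→Bravo 7·8=56. Service cost 487.
{Alpha}: service cost 494
{Charlie}: service cost 885
Among all 3 size-1 choices, {Bravo} is lowest.

Choose Bravo only; total service cost 487.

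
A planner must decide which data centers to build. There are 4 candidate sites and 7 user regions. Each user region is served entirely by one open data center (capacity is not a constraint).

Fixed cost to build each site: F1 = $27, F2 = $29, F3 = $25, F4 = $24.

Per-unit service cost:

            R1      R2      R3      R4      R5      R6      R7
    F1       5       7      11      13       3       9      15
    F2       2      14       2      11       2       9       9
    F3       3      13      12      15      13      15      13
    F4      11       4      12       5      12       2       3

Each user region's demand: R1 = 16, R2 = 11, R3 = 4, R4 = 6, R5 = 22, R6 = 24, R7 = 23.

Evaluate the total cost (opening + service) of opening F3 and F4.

Each user region is assigned to its cheapest site among the open ones.
{F3, F4}: R1→F3 3·16=48, R2→F4 4·11=44, R3→F3 12·4=48, R4→F4 5·6=30, R5→F4 12·22=264, R6→F4 2·24=48, R7→F4 3·23=69. Service 551; fixed 49; total 600.

Total cost: 600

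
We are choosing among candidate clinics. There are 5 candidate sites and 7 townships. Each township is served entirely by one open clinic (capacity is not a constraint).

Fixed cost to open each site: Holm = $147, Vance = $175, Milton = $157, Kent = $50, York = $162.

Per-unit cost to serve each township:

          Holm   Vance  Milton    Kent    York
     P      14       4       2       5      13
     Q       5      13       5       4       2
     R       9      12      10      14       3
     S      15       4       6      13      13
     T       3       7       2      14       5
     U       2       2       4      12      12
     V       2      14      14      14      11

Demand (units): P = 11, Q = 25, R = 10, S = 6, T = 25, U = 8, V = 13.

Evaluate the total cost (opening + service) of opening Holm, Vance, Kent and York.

Total cost: 799

Each township is assigned to its cheapest site among the open ones.
{Holm, Vance, Kent, York}: P→Vance 4·11=44, Q→York 2·25=50, R→York 3·10=30, S→Vance 4·6=24, T→Holm 3·25=75, U→Holm 2·8=16, V→Holm 2·13=26. Service 265; fixed 534; total 799.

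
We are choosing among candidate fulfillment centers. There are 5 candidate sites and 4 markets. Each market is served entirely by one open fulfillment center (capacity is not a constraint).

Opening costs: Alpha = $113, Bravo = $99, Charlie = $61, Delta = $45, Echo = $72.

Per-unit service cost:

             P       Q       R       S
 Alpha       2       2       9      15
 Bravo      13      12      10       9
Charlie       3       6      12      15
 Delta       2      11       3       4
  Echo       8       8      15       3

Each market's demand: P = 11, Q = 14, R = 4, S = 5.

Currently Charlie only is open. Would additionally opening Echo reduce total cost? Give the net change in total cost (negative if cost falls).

Current service cost with {Charlie}: 240.
Adding Echo: each market re-picks its cheapest; new service cost 180, saving 60.
Extra fixed cost: 72. Net change = 72 − 60 = 12.
(Totals: 301 → 313.)

No — net change +12 (cost rises by 12).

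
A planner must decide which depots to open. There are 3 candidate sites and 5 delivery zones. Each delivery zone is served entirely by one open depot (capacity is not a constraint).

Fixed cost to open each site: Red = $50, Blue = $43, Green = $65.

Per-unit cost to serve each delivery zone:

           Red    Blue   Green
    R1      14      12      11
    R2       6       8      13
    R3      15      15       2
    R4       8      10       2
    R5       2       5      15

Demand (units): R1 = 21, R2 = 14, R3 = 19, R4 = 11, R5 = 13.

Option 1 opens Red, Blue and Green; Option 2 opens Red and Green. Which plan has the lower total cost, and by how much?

Option 2 is cheaper by 43.

Option 1: {Red, Blue, Green}: R1→Green 11·21=231, R2→Red 6·14=84, R3→Green 2·19=38, R4→Green 2·11=22, R5→Red 2·13=26. Service 401; fixed 158; total 559.
Option 2: {Red, Green}: R1→Green 11·21=231, R2→Red 6·14=84, R3→Green 2·19=38, R4→Green 2·11=22, R5→Red 2·13=26. Service 401; fixed 115; total 516.
Difference: |559 − 516| = 43.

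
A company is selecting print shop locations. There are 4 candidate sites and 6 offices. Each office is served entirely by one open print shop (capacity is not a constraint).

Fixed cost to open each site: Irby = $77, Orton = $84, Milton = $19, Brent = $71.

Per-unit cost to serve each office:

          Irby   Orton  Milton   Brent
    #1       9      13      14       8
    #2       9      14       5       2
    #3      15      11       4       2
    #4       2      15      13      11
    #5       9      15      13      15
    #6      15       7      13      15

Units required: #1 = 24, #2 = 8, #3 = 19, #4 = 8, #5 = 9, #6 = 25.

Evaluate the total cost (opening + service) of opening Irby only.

Total cost: 1122

Each office is assigned to its cheapest site among the open ones.
{Irby}: #1→Irby 9·24=216, #2→Irby 9·8=72, #3→Irby 15·19=285, #4→Irby 2·8=16, #5→Irby 9·9=81, #6→Irby 15·25=375. Service 1045; fixed 77; total 1122.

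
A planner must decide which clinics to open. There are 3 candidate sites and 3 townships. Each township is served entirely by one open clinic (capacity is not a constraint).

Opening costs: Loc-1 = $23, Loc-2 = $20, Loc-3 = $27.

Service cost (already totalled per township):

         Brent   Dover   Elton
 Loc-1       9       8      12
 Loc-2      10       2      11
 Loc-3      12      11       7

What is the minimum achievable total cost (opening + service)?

Minimum total cost: 43

For any fixed open set, each township goes to its cheapest open site; total = fixed + service.
{Loc-2}: Brent→Loc-2 10, Dover→Loc-2 2, Elton→Loc-2 11. Service 23; fixed 20; total 43.
{Loc-1}: service 29 + fixed 23 = 52
{Loc-3}: Brent→Loc-3 12, Dover→Loc-3 11, Elton→Loc-3 7. Service 30; fixed 27; total 57.
{Loc-1, Loc-2, Loc-3}: Brent→Loc-1 9, Dover→Loc-2 2, Elton→Loc-3 7. Service 18; fixed 70; total 88.
(All 7 nonempty subsets were checked; Loc-2 only is lowest.)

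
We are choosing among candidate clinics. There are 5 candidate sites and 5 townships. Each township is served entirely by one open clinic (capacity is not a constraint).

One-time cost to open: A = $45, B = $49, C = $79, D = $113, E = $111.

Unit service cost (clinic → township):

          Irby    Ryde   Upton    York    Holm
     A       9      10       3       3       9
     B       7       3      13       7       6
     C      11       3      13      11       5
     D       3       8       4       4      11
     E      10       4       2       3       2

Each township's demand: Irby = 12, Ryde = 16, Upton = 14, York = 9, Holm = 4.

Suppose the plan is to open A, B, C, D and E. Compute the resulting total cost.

Total cost: 544

Each township is assigned to its cheapest site among the open ones.
{A, B, C, D, E}: Irby→D 3·12=36, Ryde→B 3·16=48, Upton→E 2·14=28, York→A 3·9=27, Holm→E 2·4=8. Service 147; fixed 397; total 544.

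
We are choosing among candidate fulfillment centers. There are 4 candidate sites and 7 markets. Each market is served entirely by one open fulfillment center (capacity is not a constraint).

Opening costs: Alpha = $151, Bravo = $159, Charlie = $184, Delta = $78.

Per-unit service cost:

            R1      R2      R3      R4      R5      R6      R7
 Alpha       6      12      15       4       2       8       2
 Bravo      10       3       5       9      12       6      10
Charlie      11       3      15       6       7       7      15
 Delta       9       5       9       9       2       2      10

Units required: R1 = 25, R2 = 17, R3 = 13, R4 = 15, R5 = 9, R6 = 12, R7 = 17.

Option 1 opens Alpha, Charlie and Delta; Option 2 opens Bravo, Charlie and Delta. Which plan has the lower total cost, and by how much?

Option 1 is cheaper by 197.

Option 1: {Alpha, Charlie, Delta}: R1→Alpha 6·25=150, R2→Charlie 3·17=51, R3→Delta 9·13=117, R4→Alpha 4·15=60, R5→Alpha 2·9=18, R6→Delta 2·12=24, R7→Alpha 2·17=34. Service 454; fixed 413; total 867.
Option 2: {Bravo, Charlie, Delta}: R1→Delta 9·25=225, R2→Bravo 3·17=51, R3→Bravo 5·13=65, R4→Charlie 6·15=90, R5→Delta 2·9=18, R6→Delta 2·12=24, R7→Bravo 10·17=170. Service 643; fixed 421; total 1064.
Difference: |867 − 1064| = 197.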